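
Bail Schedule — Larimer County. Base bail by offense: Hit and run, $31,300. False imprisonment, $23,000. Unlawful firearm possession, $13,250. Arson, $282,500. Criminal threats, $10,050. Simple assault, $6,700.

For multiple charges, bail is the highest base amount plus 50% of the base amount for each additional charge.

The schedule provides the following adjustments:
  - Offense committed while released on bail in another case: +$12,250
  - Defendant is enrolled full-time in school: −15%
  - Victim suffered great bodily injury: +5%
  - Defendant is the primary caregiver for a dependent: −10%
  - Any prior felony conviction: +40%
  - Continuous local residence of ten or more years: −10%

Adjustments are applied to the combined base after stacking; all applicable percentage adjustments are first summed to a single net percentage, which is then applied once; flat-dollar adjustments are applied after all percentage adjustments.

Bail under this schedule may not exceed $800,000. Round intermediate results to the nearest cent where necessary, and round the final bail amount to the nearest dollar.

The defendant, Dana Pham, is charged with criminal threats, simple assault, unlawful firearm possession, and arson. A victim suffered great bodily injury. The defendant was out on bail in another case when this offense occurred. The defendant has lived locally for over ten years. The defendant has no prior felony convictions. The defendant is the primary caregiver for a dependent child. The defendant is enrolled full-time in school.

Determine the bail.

Base amounts from the schedule: criminal threats $10,050; simple assault $6,700; unlawful firearm possession $13,250; arson $282,500.
Stacking rule: highest base plus 50% of each additional charge. Highest is arson at $282,500. Additional: $10,050 × 50% = $5,025; $6,700 × 50% = $3,350; $13,250 × 50% = $6,625. Combined base = $282,500 + $15,000 = $297,500.
Net percentage adjustment: −15% +5% −10% −10% = −30%. $297,500 × 0.7 = $208,250.
Offense committed while released on bail in another case (+$12,250 flat): $208,250 + $12,250 = $220,500.
$220,500 is within the $800,000 maximum.

$220,500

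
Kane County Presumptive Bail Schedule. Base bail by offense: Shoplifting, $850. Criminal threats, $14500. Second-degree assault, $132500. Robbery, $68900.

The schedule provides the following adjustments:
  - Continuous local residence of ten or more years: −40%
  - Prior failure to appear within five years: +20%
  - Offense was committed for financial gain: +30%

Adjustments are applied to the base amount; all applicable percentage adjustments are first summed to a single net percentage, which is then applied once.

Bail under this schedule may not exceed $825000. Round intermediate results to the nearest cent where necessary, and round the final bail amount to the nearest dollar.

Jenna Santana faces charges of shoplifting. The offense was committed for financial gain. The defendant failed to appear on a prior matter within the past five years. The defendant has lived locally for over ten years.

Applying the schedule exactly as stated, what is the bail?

$935

Base amounts from the schedule: shoplifting $850.
Single charge. Combined base = $850.
Net percentage adjustment: −40% +20% +30% = +10%. $850 × 1.1 = $935.
$935 is within the $825000 maximum.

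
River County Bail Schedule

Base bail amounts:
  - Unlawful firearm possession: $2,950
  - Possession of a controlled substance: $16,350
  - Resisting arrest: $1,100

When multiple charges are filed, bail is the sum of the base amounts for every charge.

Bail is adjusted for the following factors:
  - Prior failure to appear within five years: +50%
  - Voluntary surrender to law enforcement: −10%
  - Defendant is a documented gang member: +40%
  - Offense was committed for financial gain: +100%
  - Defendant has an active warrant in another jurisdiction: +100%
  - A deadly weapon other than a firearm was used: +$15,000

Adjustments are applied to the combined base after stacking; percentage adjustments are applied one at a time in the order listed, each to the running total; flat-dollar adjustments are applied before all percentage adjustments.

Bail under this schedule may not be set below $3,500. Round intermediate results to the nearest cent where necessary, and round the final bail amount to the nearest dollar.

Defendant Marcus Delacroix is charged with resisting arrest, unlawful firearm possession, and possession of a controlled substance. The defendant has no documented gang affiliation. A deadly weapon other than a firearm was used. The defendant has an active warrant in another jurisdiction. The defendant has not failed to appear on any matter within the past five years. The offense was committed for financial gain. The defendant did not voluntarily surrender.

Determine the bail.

Base amounts from the schedule: resisting arrest $1,100; unlawful firearm possession $2,950; possession of a controlled substance $16,350.
Stacking rule: sum of all bases. $1,100 + $2,950 + $16,350 = $20,400.
A deadly weapon other than a firearm was used (+$15,000 flat): $20,400 + $15,000 = $35,400.
Offense was committed for financial gain (+100%): $35,400 × 2 = $70,800.
Defendant has an active warrant in another jurisdiction (+100%): $70,800 × 2 = $141,600.
$141,600 is at or above the $3,500 minimum.

$141,600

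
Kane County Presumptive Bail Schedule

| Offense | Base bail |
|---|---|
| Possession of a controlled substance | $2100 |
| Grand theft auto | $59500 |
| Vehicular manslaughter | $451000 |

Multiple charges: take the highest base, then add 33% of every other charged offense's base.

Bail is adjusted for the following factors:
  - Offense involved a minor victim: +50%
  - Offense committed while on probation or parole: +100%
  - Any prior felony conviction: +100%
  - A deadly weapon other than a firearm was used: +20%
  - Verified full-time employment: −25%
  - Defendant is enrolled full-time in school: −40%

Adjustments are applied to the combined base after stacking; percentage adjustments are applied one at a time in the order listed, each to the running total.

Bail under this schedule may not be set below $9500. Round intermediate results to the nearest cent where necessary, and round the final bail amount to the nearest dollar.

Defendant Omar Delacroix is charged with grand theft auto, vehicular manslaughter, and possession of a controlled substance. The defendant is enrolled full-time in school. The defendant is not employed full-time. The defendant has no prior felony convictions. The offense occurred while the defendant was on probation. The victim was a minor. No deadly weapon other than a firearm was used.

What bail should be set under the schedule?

$848390

Base amounts from the schedule: grand theft auto $59500; vehicular manslaughter $451000; possession of a controlled substance $2100.
Stacking rule: highest base plus 33% of each additional charge. Highest is vehicular manslaughter at $451000. Additional: $59500 × 33% = $19635; $2100 × 33% = $693. Combined base = $451000 + $20328 = $471328.
Offense involved a minor victim (+50%): $471328 × 1.5 = $706992.
Offense committed while on probation or parole (+100%): $706992 × 2 = $1413984.
Defendant is enrolled full-time in school (−40%): $1413984 × 0.6 = $848390.40.
$848390.40 is at or above the $9500 minimum.
Rounded to the nearest dollar: $848390.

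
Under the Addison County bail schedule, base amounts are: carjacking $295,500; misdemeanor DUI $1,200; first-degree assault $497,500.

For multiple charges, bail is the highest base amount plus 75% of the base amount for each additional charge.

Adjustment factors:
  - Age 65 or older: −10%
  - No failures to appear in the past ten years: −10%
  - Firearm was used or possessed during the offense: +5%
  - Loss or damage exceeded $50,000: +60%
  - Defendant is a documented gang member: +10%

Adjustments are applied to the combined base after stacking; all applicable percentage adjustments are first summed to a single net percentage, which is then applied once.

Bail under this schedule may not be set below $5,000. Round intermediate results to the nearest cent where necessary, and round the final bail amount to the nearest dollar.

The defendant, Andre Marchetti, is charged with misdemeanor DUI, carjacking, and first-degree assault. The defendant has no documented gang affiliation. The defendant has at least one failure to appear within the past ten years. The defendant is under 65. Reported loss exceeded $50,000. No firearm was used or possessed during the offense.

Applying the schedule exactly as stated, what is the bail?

Base amounts from the schedule: misdemeanor DUI $1,200; carjacking $295,500; first-degree assault $497,500.
Stacking rule: highest base plus 75% of each additional charge. Highest is first-degree assault at $497,500. Additional: $1,200 × 75% = $900; $295,500 × 75% = $221,625. Combined base = $497,500 + $222,525 = $720,025.
Loss or damage exceeded $50,000 (+60%): $720,025 × 1.6 = $1,152,040.
$1,152,040 is at or above the $5,000 minimum.

$1,152,040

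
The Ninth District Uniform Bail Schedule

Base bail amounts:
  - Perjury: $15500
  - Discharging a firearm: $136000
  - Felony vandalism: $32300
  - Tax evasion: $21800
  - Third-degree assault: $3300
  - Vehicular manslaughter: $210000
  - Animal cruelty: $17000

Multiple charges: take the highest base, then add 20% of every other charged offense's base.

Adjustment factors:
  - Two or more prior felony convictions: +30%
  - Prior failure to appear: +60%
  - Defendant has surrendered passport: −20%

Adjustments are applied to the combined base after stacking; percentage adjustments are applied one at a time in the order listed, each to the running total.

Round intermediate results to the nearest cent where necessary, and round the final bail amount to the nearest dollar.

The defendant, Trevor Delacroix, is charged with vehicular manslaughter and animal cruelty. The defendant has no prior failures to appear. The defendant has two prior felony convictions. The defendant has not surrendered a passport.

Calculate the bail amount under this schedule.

Base amounts from the schedule: vehicular manslaughter $210000; animal cruelty $17000.
Stacking rule: highest base plus 20% of each additional charge. Highest is vehicular manslaughter at $210000. Additional: $17000 × 20% = $3400. Combined base = $210000 + $3400 = $213400.
Two or more prior felony convictions (+30%): $213400 × 1.3 = $277420.

$277420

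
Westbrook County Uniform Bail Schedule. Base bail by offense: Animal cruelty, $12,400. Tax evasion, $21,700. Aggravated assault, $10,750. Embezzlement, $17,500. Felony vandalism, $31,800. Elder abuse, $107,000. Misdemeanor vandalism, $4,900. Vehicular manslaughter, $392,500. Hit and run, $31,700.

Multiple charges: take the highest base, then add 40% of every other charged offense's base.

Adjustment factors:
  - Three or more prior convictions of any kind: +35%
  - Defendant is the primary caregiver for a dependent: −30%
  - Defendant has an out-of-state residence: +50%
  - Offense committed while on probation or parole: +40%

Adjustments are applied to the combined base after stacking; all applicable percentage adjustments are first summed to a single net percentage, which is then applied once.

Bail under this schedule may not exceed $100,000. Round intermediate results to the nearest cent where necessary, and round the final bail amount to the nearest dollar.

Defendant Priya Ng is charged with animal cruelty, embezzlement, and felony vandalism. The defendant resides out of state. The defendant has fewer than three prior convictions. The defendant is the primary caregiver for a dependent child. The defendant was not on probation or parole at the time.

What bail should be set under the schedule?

$52,512

Base amounts from the schedule: animal cruelty $12,400; embezzlement $17,500; felony vandalism $31,800.
Stacking rule: highest base plus 40% of each additional charge. Highest is felony vandalism at $31,800. Additional: $12,400 × 40% = $4,960; $17,500 × 40% = $7,000. Combined base = $31,800 + $11,960 = $43,760.
Net percentage adjustment: −30% +50% = +20%. $43,760 × 1.2 = $52,512.
$52,512 is within the $100,000 maximum.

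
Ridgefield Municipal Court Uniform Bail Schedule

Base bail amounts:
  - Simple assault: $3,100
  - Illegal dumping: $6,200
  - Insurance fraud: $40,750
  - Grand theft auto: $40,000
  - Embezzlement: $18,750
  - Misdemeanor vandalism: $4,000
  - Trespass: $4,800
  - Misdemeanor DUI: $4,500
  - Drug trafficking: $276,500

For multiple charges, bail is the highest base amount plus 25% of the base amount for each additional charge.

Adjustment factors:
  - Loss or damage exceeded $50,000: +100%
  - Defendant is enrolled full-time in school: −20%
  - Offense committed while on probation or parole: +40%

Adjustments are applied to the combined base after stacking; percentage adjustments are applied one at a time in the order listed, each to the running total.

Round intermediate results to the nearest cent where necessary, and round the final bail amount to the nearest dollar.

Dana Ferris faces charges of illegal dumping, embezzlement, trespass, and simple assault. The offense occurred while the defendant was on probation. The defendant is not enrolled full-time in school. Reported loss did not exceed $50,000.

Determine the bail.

$31,185

Base amounts from the schedule: illegal dumping $6,200; embezzlement $18,750; trespass $4,800; simple assault $3,100.
Stacking rule: highest base plus 25% of each additional charge. Highest is embezzlement at $18,750. Additional: $6,200 × 25% = $1,550; $4,800 × 25% = $1,200; $3,100 × 25% = $775. Combined base = $18,750 + $3,525 = $22,275.
Offense committed while on probation or parole (+40%): $22,275 × 1.4 = $31,185.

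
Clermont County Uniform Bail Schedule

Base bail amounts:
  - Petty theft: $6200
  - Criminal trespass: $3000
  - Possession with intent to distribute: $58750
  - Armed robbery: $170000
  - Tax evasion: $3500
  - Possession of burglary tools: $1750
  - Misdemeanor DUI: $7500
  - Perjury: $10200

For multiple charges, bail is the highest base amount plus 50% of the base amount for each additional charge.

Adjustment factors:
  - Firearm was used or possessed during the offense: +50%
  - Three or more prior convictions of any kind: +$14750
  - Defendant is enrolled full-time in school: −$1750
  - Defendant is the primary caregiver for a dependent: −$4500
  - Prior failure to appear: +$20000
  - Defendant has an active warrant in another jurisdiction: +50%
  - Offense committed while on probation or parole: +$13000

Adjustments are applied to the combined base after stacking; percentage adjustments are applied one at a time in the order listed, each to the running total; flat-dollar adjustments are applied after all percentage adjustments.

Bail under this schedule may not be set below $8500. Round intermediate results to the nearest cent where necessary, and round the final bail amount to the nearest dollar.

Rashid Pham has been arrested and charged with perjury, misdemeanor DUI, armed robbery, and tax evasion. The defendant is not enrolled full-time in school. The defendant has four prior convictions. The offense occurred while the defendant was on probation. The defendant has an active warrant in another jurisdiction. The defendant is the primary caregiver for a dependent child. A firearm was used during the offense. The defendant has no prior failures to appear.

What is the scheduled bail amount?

$429600

Base amounts from the schedule: perjury $10200; misdemeanor DUI $7500; armed robbery $170000; tax evasion $3500.
Stacking rule: highest base plus 50% of each additional charge. Highest is armed robbery at $170000. Additional: $10200 × 50% = $5100; $7500 × 50% = $3750; $3500 × 50% = $1750. Combined base = $170000 + $10600 = $180600.
Firearm was used or possessed during the offense (+50%): $180600 × 1.5 = $270900.
Defendant has an active warrant in another jurisdiction (+50%): $270900 × 1.5 = $406350.
Three or more prior convictions of any kind (+$14750 flat): $406350 + $14750 = $421100.
Defendant is the primary caregiver for a dependent (−$4500 flat): $421100 − $4500 = $416600.
Offense committed while on probation or parole (+$13000 flat): $416600 + $13000 = $429600.
$429600 is at or above the $8500 minimum.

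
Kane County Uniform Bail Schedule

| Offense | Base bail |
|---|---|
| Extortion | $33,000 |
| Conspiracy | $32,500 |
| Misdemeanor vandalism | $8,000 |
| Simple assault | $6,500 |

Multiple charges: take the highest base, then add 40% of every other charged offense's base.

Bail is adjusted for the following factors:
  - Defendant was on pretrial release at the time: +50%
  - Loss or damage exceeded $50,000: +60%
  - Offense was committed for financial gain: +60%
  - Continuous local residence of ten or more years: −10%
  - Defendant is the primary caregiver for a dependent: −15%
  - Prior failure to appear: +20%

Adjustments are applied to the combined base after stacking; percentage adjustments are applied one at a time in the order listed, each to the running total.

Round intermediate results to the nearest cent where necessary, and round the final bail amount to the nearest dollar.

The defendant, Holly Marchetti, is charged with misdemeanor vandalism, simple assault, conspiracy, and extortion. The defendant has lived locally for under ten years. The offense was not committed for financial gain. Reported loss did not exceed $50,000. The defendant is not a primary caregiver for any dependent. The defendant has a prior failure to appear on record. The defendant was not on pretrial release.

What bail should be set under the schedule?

$62,160

Base amounts from the schedule: misdemeanor vandalism $8,000; simple assault $6,500; conspiracy $32,500; extortion $33,000.
Stacking rule: highest base plus 40% of each additional charge. Highest is extortion at $33,000. Additional: $8,000 × 40% = $3,200; $6,500 × 40% = $2,600; $32,500 × 40% = $13,000. Combined base = $33,000 + $18,800 = $51,800.
Prior failure to appear (+20%): $51,800 × 1.2 = $62,160.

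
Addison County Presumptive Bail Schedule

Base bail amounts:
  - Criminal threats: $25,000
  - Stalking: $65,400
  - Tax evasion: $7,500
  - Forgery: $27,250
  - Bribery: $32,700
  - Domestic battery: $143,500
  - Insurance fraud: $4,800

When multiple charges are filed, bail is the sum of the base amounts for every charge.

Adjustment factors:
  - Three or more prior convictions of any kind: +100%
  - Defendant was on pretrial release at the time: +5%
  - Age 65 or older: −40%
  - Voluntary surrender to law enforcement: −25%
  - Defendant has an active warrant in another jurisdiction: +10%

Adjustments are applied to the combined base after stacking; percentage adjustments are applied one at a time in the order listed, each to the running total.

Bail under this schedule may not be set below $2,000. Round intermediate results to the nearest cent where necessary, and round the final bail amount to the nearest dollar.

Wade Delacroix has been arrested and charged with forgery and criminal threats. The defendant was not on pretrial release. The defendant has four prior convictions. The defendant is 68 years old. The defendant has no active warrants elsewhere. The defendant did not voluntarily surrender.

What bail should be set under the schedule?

$62,700

Base amounts from the schedule: forgery $27,250; criminal threats $25,000.
Stacking rule: sum of all bases. $27,250 + $25,000 = $52,250.
Three or more prior convictions of any kind (+100%): $52,250 × 2 = $104,500.
Age 65 or older (−40%): $104,500 × 0.6 = $62,700.
$62,700 is at or above the $2,000 minimum.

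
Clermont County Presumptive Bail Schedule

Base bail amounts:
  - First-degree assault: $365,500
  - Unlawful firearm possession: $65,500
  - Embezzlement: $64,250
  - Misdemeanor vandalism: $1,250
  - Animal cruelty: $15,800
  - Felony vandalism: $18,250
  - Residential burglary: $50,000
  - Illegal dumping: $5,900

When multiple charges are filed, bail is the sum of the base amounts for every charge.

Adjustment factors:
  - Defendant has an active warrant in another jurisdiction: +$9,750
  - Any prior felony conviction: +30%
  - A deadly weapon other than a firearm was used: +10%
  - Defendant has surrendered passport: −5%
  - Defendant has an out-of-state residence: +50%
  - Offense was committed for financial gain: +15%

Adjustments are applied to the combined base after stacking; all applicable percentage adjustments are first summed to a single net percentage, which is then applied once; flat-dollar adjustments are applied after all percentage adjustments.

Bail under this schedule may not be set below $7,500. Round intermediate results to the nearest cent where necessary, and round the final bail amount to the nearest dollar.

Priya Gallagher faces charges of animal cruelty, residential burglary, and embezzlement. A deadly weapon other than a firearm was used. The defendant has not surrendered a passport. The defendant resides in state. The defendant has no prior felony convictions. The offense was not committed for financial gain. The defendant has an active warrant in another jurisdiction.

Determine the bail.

$152,805

Base amounts from the schedule: animal cruelty $15,800; residential burglary $50,000; embezzlement $64,250.
Stacking rule: sum of all bases. $15,800 + $50,000 + $64,250 = $130,050.
A deadly weapon other than a firearm was used (+10%): $130,050 × 1.1 = $143,055.
Defendant has an active warrant in another jurisdiction (+$9,750 flat): $143,055 + $9,750 = $152,805.
$152,805 is at or above the $7,500 minimum.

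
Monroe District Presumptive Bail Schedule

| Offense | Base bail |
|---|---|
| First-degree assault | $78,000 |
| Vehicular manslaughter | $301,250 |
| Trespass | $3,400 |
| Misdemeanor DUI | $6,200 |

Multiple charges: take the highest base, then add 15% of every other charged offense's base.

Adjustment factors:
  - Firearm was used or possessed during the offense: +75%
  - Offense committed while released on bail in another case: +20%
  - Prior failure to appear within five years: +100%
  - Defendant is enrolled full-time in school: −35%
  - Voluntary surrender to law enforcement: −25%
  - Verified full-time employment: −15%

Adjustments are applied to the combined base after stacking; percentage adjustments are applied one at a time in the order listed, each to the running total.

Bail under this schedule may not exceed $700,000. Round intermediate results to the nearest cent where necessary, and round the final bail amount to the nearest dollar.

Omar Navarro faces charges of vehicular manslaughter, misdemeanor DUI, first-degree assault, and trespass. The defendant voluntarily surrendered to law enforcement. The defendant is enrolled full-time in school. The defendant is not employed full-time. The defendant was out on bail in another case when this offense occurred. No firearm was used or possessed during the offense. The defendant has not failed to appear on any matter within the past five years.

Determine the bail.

$183,918

Base amounts from the schedule: vehicular manslaughter $301,250; misdemeanor DUI $6,200; first-degree assault $78,000; trespass $3,400.
Stacking rule: highest base plus 15% of each additional charge. Highest is vehicular manslaughter at $301,250. Additional: $6,200 × 15% = $930; $78,000 × 15% = $11,700; $3,400 × 15% = $510. Combined base = $301,250 + $13,140 = $314,390.
Offense committed while released on bail in another case (+20%): $314,390 × 1.2 = $377,268.
Defendant is enrolled full-time in school (−35%): $377,268 × 0.65 = $245,224.20.
Voluntary surrender to law enforcement (−25%): $245,224.20 × 0.75 = $183,918.15.
$183,918.15 is within the $700,000 maximum.
Rounded to the nearest dollar: $183,918.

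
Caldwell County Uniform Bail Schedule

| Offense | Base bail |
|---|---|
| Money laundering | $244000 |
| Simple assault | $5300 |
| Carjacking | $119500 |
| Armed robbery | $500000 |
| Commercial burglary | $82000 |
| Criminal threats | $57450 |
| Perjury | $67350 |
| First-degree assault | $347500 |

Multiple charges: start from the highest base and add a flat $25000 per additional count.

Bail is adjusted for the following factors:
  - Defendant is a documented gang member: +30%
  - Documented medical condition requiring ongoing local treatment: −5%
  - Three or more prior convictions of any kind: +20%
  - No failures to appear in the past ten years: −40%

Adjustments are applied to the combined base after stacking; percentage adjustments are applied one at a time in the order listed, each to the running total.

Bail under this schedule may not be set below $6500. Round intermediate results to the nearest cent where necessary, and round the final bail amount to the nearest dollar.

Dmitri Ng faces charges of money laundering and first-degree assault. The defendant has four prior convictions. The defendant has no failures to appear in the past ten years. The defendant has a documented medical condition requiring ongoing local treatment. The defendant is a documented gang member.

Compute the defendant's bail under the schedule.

Base amounts from the schedule: money laundering $244000; first-degree assault $347500.
Stacking rule: highest base plus $25000 per additional charge. Highest is first-degree assault at $347500; 1 additional charge → +$25000. Combined base = $372500.
Defendant is a documented gang member (+30%): $372500 × 1.3 = $484250.
Documented medical condition requiring ongoing local treatment (−5%): $484250 × 0.95 = $460037.50.
Three or more prior convictions of any kind (+20%): $460037.50 × 1.2 = $552045.
No failures to appear in the past ten years (−40%): $552045 × 0.6 = $331227.
$331227 is at or above the $6500 minimum.

$331227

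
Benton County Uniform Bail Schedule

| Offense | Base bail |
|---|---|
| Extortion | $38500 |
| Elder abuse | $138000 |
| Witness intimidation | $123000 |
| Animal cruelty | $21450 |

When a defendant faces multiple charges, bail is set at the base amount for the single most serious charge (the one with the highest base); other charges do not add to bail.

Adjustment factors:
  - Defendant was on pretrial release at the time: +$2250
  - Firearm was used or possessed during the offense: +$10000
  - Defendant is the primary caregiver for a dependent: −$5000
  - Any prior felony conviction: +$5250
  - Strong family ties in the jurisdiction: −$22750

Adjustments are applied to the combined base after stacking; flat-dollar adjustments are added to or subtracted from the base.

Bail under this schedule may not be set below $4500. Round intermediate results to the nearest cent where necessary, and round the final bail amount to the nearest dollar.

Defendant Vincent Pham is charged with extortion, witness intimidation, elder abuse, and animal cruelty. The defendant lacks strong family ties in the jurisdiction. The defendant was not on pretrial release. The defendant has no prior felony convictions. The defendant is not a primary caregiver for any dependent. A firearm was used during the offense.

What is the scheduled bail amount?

Base amounts from the schedule: extortion $38500; witness intimidation $123000; elder abuse $138000; animal cruelty $21450.
Stacking rule: use the highest base only. Highest is elder abuse at $138000. Combined base = $138000.
Firearm was used or possessed during the offense (+$10000 flat): $138000 + $10000 = $148000.
$148000 is at or above the $4500 minimum.

$148000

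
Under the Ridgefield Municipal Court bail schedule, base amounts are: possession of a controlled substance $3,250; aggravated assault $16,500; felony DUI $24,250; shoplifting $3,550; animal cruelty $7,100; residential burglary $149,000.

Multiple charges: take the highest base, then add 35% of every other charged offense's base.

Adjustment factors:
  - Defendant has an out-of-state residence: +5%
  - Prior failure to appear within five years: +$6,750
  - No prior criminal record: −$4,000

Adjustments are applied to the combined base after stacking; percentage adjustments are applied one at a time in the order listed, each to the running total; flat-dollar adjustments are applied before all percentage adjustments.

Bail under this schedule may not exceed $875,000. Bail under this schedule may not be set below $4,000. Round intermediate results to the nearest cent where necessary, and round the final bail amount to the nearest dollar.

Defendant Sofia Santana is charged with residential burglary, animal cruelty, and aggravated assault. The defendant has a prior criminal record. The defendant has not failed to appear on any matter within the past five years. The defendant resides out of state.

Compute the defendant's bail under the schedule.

Base amounts from the schedule: residential burglary $149,000; animal cruelty $7,100; aggravated assault $16,500.
Stacking rule: highest base plus 35% of each additional charge. Highest is residential burglary at $149,000. Additional: $7,100 × 35% = $2,485; $16,500 × 35% = $5,775. Combined base = $149,000 + $8,260 = $157,260.
Defendant has an out-of-state residence (+5%): $157,260 × 1.05 = $165,123.
$165,123 is within the $875,000 maximum.
$165,123 is at or above the $4,000 minimum.

$165,123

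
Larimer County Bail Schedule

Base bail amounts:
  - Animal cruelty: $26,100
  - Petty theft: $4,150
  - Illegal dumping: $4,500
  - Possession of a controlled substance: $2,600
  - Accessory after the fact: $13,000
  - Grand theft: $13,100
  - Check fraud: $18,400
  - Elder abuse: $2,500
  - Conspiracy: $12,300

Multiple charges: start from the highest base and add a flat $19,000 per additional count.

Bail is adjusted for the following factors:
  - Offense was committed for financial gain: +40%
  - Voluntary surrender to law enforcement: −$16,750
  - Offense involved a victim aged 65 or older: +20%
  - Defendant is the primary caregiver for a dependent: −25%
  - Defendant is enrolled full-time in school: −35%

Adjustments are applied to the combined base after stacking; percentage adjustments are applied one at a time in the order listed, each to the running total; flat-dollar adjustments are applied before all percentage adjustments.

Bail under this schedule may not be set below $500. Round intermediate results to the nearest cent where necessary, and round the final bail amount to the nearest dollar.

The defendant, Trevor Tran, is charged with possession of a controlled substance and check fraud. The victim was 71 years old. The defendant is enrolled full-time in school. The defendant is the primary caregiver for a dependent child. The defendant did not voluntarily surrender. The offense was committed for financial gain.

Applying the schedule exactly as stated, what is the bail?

Base amounts from the schedule: possession of a controlled substance $2,600; check fraud $18,400.
Stacking rule: highest base plus $19,000 per additional charge. Highest is check fraud at $18,400; 1 additional charge → +$19,000. Combined base = $37,400.
Offense was committed for financial gain (+40%): $37,400 × 1.4 = $52,360.
Offense involved a victim aged 65 or older (+20%): $52,360 × 1.2 = $62,832.
Defendant is the primary caregiver for a dependent (−25%): $62,832 × 0.75 = $47,124.
Defendant is enrolled full-time in school (−35%): $47,124 × 0.65 = $30,630.60.
$30,630.60 is at or above the $500 minimum.
Rounded to the nearest dollar: $30,631.

$30,631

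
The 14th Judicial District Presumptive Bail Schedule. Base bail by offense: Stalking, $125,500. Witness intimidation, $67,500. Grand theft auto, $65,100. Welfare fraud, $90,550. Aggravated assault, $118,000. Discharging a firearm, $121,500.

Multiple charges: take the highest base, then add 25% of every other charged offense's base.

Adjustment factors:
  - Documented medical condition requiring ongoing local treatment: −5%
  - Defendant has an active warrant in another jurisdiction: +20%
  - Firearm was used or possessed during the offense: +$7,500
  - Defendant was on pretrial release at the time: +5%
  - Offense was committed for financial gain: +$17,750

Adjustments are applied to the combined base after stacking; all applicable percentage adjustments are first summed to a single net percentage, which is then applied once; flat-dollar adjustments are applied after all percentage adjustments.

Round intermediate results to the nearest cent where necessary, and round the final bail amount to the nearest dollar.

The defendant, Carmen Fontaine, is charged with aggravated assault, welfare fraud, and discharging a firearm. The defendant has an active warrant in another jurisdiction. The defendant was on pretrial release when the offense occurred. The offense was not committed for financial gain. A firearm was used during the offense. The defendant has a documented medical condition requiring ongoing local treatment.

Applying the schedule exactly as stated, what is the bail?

$215,865

Base amounts from the schedule: aggravated assault $118,000; welfare fraud $90,550; discharging a firearm $121,500.
Stacking rule: highest base plus 25% of each additional charge. Highest is discharging a firearm at $121,500. Additional: $118,000 × 25% = $29,500; $90,550 × 25% = $22,637.50. Combined base = $121,500 + $52,137.50 = $173,637.50.
Net percentage adjustment: −5% +20% +5% = +20%. $173,637.50 × 1.2 = $208,365.
Firearm was used or possessed during the offense (+$7,500 flat): $208,365 + $7,500 = $215,865.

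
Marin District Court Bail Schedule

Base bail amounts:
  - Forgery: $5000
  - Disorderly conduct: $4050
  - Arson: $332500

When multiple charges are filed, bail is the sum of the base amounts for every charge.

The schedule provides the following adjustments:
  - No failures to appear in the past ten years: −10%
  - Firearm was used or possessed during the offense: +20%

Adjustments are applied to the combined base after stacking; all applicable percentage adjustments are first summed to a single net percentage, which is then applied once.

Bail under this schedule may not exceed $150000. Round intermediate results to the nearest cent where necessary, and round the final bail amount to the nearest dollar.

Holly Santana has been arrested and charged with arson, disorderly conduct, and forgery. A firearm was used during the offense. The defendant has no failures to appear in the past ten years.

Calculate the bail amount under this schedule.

Base amounts from the schedule: arson $332500; disorderly conduct $4050; forgery $5000.
Stacking rule: sum of all bases. $332500 + $4050 + $5000 = $341550.
Net percentage adjustment: −10% +20% = +10%. $341550 × 1.1 = $375705.
Result $375705 exceeds the maximum of $150000; bail is capped at $150000.

$150000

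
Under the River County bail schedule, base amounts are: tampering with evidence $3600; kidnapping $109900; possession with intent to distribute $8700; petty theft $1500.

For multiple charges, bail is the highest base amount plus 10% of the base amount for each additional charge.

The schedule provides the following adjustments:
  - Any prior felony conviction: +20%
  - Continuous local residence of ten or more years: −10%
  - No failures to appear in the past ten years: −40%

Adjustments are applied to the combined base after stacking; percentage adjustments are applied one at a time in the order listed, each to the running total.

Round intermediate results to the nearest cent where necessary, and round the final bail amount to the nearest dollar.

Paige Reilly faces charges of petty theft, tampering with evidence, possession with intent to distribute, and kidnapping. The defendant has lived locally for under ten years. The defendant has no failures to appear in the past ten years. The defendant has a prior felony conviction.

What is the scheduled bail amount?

$80122

Base amounts from the schedule: petty theft $1500; tampering with evidence $3600; possession with intent to distribute $8700; kidnapping $109900.
Stacking rule: highest base plus 10% of each additional charge. Highest is kidnapping at $109900. Additional: $1500 × 10% = $150; $3600 × 10% = $360; $8700 × 10% = $870. Combined base = $109900 + $1380 = $111280.
Any prior felony conviction (+20%): $111280 × 1.2 = $133536.
No failures to appear in the past ten years (−40%): $133536 × 0.6 = $80121.60.
Rounded to the nearest dollar: $80122.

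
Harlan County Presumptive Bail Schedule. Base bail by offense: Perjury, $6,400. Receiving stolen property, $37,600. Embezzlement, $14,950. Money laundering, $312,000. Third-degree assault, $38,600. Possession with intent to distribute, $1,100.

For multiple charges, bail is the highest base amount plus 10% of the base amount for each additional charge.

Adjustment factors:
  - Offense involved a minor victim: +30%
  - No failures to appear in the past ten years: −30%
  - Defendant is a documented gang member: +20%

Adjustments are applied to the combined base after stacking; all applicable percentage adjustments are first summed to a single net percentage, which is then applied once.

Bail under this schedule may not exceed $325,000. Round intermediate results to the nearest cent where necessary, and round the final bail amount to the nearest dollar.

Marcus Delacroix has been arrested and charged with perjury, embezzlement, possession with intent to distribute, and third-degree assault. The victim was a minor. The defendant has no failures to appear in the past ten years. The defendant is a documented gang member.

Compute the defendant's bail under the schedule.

$49,014

Base amounts from the schedule: perjury $6,400; embezzlement $14,950; possession with intent to distribute $1,100; third-degree assault $38,600.
Stacking rule: highest base plus 10% of each additional charge. Highest is third-degree assault at $38,600. Additional: $6,400 × 10% = $640; $14,950 × 10% = $1,495; $1,100 × 10% = $110. Combined base = $38,600 + $2,245 = $40,845.
Net percentage adjustment: +30% −30% +20% = +20%. $40,845 × 1.2 = $49,014.
$49,014 is within the $325,000 maximum.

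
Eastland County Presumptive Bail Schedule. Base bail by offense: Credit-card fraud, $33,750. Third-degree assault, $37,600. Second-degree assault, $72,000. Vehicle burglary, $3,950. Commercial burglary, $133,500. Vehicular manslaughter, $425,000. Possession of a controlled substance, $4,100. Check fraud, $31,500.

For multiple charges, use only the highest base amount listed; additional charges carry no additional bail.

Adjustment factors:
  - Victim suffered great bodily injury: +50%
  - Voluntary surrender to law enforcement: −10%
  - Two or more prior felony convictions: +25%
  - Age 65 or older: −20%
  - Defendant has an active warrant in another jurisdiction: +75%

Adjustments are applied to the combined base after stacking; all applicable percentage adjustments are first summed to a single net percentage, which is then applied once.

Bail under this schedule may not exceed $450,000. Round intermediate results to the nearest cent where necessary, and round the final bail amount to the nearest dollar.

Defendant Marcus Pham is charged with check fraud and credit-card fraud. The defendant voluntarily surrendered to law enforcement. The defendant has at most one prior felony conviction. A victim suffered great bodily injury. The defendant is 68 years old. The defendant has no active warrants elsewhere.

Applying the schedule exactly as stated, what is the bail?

Base amounts from the schedule: check fraud $31,500; credit-card fraud $33,750.
Stacking rule: use the highest base only. Highest is credit-card fraud at $33,750. Combined base = $33,750.
Net percentage adjustment: +50% −10% −20% = +20%. $33,750 × 1.2 = $40,500.
$40,500 is within the $450,000 maximum.

$40,500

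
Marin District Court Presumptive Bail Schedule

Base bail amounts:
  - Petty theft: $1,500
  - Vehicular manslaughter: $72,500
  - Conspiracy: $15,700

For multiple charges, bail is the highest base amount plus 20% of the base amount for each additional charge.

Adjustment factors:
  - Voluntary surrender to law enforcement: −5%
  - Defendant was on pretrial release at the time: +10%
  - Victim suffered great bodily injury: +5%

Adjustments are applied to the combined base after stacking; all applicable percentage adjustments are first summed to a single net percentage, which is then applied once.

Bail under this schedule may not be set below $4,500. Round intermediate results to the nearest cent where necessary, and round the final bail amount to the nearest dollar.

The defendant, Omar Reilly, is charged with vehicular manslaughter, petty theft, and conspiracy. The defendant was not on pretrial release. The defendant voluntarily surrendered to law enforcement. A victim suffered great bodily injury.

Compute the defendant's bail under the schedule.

Base amounts from the schedule: vehicular manslaughter $72,500; petty theft $1,500; conspiracy $15,700.
Stacking rule: highest base plus 20% of each additional charge. Highest is vehicular manslaughter at $72,500. Additional: $1,500 × 20% = $300; $15,700 × 20% = $3,140. Combined base = $72,500 + $3,440 = $75,940.
Net percentage adjustment: −5% +5% = +0%. $75,940 × 1 = $75,940.
$75,940 is at or above the $4,500 minimum.

$75,940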